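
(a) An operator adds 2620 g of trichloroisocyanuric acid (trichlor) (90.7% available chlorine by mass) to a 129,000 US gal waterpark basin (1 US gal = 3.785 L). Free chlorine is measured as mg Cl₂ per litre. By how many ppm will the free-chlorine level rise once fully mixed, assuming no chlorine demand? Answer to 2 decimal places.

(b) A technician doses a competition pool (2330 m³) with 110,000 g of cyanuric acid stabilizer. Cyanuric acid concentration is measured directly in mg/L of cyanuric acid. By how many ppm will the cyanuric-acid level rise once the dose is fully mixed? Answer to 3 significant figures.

(a) Volume: 129,000 US gal × 3.785 L/gal = 488,265 L.
(a) Available chlorine delivered: 2620 g × 0.907 = 2376 g as Cl₂.
(a) Concentration rise: 2376 g / 488,265 L = 4.867 mg/L = 4.87 ppm.

(b) Volume: 2330 m³ = 2,330,000 L.
(b) Rise: 110,000 g / 2,330,000 L × 1000 = 47.21 mg/L.

(a) 4.87 ppm; (b) 47.2 ppm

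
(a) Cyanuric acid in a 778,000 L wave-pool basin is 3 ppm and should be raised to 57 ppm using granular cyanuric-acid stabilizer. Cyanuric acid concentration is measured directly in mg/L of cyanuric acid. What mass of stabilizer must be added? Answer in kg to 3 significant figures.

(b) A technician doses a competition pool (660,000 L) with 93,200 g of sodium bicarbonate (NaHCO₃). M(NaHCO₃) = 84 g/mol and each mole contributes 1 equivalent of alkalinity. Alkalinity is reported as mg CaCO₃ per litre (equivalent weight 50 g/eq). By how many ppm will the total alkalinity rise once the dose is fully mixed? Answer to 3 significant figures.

(a) 42.0 kg; (b) 84.1 ppm

(a) CYA to add: (57 − 3) = 54 mg/L × 778,000 L = 42,010 g cyanuric acid.

(b) Moles of NaHCO₃: 93,200 g ÷ 84 g/mol = 1110 mol → 1110 eq of alkalinity.
(b) As CaCO₃: 1110 eq × 50 g/eq = 55,480 g.
(b) Rise: 55,480 g / 660,000 L × 1000 = 84.05 mg/L.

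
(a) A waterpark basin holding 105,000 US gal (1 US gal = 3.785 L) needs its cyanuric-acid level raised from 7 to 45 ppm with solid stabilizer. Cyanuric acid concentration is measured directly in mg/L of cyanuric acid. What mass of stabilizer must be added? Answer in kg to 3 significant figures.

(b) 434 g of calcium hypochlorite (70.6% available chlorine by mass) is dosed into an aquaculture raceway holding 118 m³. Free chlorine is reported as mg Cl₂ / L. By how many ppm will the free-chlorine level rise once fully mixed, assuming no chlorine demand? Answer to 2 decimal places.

(a) 15.1 kg; (b) 2.60 ppm

(a) Volume: 105,000 US gal × 3.785 L/gal = 397,425 L.
(a) CYA to add: (45 − 7) = 38 mg/L × 397,425 L = 15,100 g cyanuric acid.

(b) Volume: 118 m³ = 118,000 L.
(b) Available chlorine delivered: 434 g × 0.706 = 306.4 g as Cl₂.
(b) Concentration rise: 306.4 g / 118,000 L = 2.597 mg/L = 2.60 ppm.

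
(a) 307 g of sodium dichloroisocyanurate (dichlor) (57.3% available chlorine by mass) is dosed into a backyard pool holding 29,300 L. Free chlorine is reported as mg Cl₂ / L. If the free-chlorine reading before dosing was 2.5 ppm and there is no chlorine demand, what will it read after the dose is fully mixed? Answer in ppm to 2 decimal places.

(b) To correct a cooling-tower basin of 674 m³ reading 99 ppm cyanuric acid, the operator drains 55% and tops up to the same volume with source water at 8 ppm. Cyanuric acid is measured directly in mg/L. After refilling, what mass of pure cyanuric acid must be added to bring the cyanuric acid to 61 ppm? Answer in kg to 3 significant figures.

(a) 8.50 ppm; (b) 8.12 kg

(a) Available chlorine delivered: 307 g × 0.573 = 175.9 g as Cl₂.
(a) Concentration rise: 175.9 g / 29,300 L = 6.004 mg/L = 6.00 ppm.
(a) Final FC: 2.5 + 6.00 = 8.50 ppm.

(b) Volume: 674 m³ = 674,000 L.
(b) After draining 55% and refilling: 99 × 0.45 + 8 × 0.55 = 48.95 ppm.
(b) Deficit to target: 61 − 48.95 = 12.05 mg/L.
(b) Mass: 12.05 mg/L × 674,000 L = 8122 g cyanuric acid.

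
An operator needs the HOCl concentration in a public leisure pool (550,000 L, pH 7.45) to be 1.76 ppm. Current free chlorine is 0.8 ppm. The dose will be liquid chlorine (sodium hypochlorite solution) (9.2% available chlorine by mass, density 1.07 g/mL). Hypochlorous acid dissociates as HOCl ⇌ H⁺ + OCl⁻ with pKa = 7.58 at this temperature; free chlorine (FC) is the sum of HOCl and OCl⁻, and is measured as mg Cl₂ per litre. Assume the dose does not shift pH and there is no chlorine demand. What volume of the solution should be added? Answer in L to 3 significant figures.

12.7 L

[OCl⁻]/[HOCl] = 10^(pH − pKa) = 10^(7.45 − 7.58) = 0.7413; fraction as HOCl = 1/(1 + 0.7413) = 0.5743.
Free chlorine required for 1.76 ppm HOCl: 1.76 / 0.5743 = 3.065 ppm.
FC to add: 3.065 − 0.8 = 2.265 mg/L as Cl₂.
Cl₂ equivalent: 2.265 mg/L × 550,000 L = 1246 g.
Product at 9.2% available Cl: 1246 / 0.092 = 13,540 g.
Volume: 13,540 g ÷ 1.07 g/mL = 12,650 mL.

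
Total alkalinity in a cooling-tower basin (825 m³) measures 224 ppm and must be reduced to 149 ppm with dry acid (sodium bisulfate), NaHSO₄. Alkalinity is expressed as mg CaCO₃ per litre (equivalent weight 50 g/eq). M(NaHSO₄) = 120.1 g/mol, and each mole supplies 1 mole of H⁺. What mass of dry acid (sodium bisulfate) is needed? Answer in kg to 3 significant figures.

149 kg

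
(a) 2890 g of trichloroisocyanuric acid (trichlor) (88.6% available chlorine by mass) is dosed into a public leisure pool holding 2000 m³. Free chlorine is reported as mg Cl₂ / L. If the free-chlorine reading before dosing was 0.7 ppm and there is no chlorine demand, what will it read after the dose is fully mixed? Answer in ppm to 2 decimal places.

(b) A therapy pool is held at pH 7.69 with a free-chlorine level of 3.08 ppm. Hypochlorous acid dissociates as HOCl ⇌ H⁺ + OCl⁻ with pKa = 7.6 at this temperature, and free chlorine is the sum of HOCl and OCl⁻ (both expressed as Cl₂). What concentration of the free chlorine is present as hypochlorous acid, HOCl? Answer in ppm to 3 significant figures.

(a) 1.98 ppm; (b) 1.38 ppm

(a) Volume: 2000 m³ = 2,000,000 L.
(a) Available chlorine delivered: 2890 g × 0.886 = 2561 g as Cl₂.
(a) Concentration rise: 2561 g / 2,000,000 L = 1.28 mg/L = 1.28 ppm.
(a) Final FC: 0.7 + 1.28 = 1.98 ppm.

(b) [OCl⁻]/[HOCl] = 10^(pH − pKa) = 10^(7.69 − 7.6) = 10^0.09 = 1.23.
(b) Fraction as HOCl = 1 / (1 + 1.23) = 0.4484.
(b) HOCl = 0.4484 × 3.08 ppm = 1.381 ppm.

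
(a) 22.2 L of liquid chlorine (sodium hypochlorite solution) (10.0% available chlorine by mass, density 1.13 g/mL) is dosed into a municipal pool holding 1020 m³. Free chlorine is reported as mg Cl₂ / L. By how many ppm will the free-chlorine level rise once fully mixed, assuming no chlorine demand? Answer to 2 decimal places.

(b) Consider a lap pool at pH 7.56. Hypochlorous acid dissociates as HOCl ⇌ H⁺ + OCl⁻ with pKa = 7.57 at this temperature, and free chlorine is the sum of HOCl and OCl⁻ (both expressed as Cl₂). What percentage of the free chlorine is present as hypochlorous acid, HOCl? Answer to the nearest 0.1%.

(a) 2.46 ppm; (b) 50.6%

(a) Volume: 1020 m³ = 1,020,000 L.
(a) Mass of solution: 22.2 L × 1000 mL/L × 1.13 g/mL = 25,090 g.
(a) Available chlorine delivered: 25,090 g × 0.1 = 2509 g as Cl₂.
(a) Concentration rise: 2509 g / 1,020,000 L = 2.459 mg/L = 2.46 ppm.

(b) [OCl⁻]/[HOCl] = 10^(pH − pKa) = 10^(7.56 − 7.57) = 10^-0.01 = 0.9772.
(b) Fraction as HOCl = 1 / (1 + 0.9772) = 0.5058.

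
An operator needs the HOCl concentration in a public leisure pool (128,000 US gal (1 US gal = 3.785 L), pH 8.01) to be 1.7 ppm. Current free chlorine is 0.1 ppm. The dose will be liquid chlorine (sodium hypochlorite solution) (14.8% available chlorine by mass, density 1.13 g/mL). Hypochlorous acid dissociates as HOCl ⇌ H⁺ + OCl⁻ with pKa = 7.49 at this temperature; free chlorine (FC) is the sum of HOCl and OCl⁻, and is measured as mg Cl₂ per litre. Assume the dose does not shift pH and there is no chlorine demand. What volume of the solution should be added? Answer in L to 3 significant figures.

20.9 L

Volume: 128,000 US gal × 3.785 L/gal = 484,480 L.
[OCl⁻]/[HOCl] = 10^(pH − pKa) = 10^(8.01 − 7.49) = 3.311; fraction as HOCl = 1/(1 + 3.311) = 0.2319.
Free chlorine required for 1.7 ppm HOCl: 1.7 / 0.2319 = 7.329 ppm.
FC to add: 7.329 − 0.1 = 7.229 mg/L as Cl₂.
Cl₂ equivalent: 7.229 mg/L × 484,480 L = 3502 g.
Product at 14.8% available Cl: 3502 / 0.148 = 23,660 g.
Volume: 23,660 g ÷ 1.13 g/mL = 20,940 mL.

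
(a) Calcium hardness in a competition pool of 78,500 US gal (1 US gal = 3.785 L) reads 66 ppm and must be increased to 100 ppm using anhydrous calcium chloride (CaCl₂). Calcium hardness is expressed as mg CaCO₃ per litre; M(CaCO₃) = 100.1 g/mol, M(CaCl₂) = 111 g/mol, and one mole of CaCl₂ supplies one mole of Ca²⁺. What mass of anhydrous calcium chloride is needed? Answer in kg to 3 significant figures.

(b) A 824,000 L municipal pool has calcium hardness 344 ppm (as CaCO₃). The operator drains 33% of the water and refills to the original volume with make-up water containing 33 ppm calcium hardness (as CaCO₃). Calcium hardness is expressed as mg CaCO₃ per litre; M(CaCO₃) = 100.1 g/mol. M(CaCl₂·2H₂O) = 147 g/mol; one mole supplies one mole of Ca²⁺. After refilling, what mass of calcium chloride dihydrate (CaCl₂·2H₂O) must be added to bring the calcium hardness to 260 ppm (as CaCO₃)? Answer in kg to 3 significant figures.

(a) Volume: 78,500 US gal × 3.785 L/gal = 297,122 L.
(a) Hardness to add: (100 − 66) = 34 mg/L as CaCO₃ × 297,122 L = 10,100 g as CaCO₃.
(a) Moles of Ca²⁺ (1 mol Ca²⁺ ≡ 1 mol CaCO₃): 10,100 / 100.1 g/mol = 100.9 mol.
(a) Mass of CaCl₂: 100.9 × 111 = 11,200 g.

(b) After draining 33% and refilling: 344 × 0.67 + 33 × 0.33 = 241.37 ppm.
(b) Deficit to target: 260 − 241.37 = 18.63 mg/L.
(b) As CaCO₃: 18.63 mg/L × 824,000 L = 15,350 g; ÷ 100.1 = 153.4 mol Ca²⁺.
(b) Mass: 153.4 × 147 = 22,540 g.

(a) 11.2 kg; (b) 22.5 kg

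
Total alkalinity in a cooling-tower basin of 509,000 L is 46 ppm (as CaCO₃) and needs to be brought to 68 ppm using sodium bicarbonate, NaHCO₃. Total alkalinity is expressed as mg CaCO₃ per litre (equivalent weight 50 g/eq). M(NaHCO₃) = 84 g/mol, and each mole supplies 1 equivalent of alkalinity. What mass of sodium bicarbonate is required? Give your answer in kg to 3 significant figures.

18.8 kg

Alkalinity to add: (68 − 46) = 22 mg/L as CaCO₃ × 509,000 L = 11,200 g as CaCO₃.
Equivalents: 11,200 g ÷ 50 g/eq = 224 eq.
NaHCO₃ supplies 1 eq per mole → 224 mol.
Mass: 224 mol × 84 g/mol = 18,810 g.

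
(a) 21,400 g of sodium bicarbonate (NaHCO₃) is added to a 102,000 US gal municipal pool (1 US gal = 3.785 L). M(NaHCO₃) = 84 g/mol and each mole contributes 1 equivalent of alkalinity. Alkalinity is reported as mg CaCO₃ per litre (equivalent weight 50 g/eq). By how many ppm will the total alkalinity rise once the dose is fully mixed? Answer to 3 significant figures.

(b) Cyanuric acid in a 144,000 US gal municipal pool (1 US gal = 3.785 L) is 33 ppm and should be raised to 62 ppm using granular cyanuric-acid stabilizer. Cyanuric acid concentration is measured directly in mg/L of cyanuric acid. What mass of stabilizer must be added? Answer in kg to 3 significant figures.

(a) Volume: 102,000 US gal × 3.785 L/gal = 386,070 L.
(a) Moles of NaHCO₃: 21,400 g ÷ 84 g/mol = 254.8 mol → 254.8 eq of alkalinity.
(a) As CaCO₃: 254.8 eq × 50 g/eq = 12,740 g.
(a) Rise: 12,740 g / 386,070 L × 1000 = 32.99 mg/L.

(b) Volume: 144,000 US gal × 3.785 L/gal = 545,040 L.
(b) CYA to add: (62 − 33) = 29 mg/L × 545,040 L = 15,810 g cyanuric acid.

(a) 33.0 ppm; (b) 15.8 kg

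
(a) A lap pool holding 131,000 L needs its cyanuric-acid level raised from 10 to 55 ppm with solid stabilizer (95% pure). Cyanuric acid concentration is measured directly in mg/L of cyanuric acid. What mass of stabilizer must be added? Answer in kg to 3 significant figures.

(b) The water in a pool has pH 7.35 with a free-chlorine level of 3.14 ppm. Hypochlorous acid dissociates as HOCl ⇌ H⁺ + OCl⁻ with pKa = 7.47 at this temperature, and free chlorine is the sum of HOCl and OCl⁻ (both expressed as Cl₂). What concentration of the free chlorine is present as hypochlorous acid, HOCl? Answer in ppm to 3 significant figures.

(a) 6.21 kg; (b) 1.79 ppm

(a) CYA to add: (55 − 10) = 45 mg/L × 131,000 L = 5895 g cyanuric acid.
(a) At 95% purity: 5895 / 0.95 = 6205 g product.

(b) [OCl⁻]/[HOCl] = 10^(pH − pKa) = 10^(7.35 − 7.47) = 10^-0.12 = 0.7586.
(b) Fraction as HOCl = 1 / (1 + 0.7586) = 0.5686.
(b) HOCl = 0.5686 × 3.14 ppm = 1.786 ppm.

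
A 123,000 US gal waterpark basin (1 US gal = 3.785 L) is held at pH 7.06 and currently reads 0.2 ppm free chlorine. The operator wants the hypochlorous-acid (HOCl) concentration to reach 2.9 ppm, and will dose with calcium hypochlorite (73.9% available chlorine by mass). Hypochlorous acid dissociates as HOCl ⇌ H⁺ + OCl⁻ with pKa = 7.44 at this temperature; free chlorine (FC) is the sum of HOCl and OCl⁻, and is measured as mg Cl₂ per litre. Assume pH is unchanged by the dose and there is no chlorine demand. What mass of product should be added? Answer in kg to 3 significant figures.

Volume: 123,000 US gal × 3.785 L/gal = 465,555 L.
[OCl⁻]/[HOCl] = 10^(pH − pKa) = 10^(7.06 − 7.44) = 0.4169; fraction as HOCl = 1/(1 + 0.4169) = 0.7058.
Free chlorine required for 2.9 ppm HOCl: 2.9 / 0.7058 = 4.109 ppm.
FC to add: 4.109 − 0.2 = 3.909 mg/L as Cl₂.
Cl₂ equivalent: 3.909 mg/L × 465,555 L = 1820 g.
Product at 73.9% available Cl: 1820 / 0.739 = 2463 g.

2.46 kg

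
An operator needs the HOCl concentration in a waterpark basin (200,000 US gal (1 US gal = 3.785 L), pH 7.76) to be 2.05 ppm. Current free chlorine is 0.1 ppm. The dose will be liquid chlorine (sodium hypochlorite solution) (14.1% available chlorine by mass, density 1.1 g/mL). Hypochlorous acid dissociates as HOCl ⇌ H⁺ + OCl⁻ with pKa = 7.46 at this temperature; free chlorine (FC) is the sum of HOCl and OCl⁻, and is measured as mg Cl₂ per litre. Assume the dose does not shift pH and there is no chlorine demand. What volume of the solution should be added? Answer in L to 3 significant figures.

29.5 L

Volume: 200,000 US gal × 3.785 L/gal = 757,000 L.
[OCl⁻]/[HOCl] = 10^(pH − pKa) = 10^(7.76 − 7.46) = 1.995; fraction as HOCl = 1/(1 + 1.995) = 0.3339.
Free chlorine required for 2.05 ppm HOCl: 2.05 / 0.3339 = 6.14 ppm.
FC to add: 6.14 − 0.1 = 6.04 mg/L as Cl₂.
Cl₂ equivalent: 6.04 mg/L × 757,000 L = 4572 g.
Product at 14.1% available Cl: 4572 / 0.141 = 32,430 g.
Volume: 32,430 g ÷ 1.1 g/mL = 29,480 mL.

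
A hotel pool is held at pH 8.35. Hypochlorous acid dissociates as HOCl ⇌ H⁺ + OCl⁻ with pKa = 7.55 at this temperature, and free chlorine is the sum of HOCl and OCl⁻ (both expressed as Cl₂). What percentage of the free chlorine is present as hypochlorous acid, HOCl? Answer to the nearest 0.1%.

[OCl⁻]/[HOCl] = 10^(pH − pKa) = 10^(8.35 − 7.55) = 10^0.80 = 6.31.
Fraction as HOCl = 1 / (1 + 6.31) = 0.1368.

13.7%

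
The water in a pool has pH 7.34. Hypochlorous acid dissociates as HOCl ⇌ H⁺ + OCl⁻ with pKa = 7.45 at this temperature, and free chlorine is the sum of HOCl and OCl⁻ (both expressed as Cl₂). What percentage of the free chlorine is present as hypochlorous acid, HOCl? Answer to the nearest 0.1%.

56.3%

[OCl⁻]/[HOCl] = 10^(pH − pKa) = 10^(7.34 − 7.45) = 10^-0.11 = 0.7762.
Fraction as HOCl = 1 / (1 + 0.7762) = 0.563.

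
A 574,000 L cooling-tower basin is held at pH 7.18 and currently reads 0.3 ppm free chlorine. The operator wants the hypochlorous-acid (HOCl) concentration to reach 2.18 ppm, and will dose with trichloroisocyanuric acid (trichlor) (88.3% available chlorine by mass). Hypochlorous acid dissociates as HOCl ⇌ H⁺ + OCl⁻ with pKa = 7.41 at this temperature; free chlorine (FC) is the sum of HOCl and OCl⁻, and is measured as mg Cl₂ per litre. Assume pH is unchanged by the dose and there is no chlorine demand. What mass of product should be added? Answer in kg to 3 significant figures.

2.06 kg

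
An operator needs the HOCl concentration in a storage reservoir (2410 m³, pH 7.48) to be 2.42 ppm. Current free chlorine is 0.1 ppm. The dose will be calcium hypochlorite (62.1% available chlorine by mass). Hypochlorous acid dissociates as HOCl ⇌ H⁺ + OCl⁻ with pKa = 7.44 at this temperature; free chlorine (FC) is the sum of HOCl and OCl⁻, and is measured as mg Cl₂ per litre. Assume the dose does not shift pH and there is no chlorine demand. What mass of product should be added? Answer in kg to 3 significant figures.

Volume: 2410 m³ = 2,410,000 L.
[OCl⁻]/[HOCl] = 10^(pH − pKa) = 10^(7.48 − 7.44) = 1.096; fraction as HOCl = 1/(1 + 1.096) = 0.477.
Free chlorine required for 2.42 ppm HOCl: 2.42 / 0.477 = 5.073 ppm.
FC to add: 5.073 − 0.1 = 4.973 mg/L as Cl₂.
Cl₂ equivalent: 4.973 mg/L × 2,410,000 L = 11,990 g.
Product at 62.1% available Cl: 11,990 / 0.621 = 19,300 g.

19.3 kg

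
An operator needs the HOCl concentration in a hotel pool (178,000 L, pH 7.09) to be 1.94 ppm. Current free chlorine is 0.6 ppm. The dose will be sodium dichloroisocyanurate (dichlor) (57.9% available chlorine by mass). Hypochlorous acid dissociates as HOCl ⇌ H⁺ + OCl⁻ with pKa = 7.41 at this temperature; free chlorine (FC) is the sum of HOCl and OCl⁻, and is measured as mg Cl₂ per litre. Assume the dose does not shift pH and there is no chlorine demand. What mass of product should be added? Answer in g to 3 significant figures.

[OCl⁻]/[HOCl] = 10^(pH − pKa) = 10^(7.09 − 7.41) = 0.4786; fraction as HOCl = 1/(1 + 0.4786) = 0.6763.
Free chlorine required for 1.94 ppm HOCl: 1.94 / 0.6763 = 2.869 ppm.
FC to add: 2.869 − 0.6 = 2.269 mg/L as Cl₂.
Cl₂ equivalent: 2.269 mg/L × 178,000 L = 403.8 g.
Product at 57.9% available Cl: 403.8 / 0.579 = 697.4 g.

697 g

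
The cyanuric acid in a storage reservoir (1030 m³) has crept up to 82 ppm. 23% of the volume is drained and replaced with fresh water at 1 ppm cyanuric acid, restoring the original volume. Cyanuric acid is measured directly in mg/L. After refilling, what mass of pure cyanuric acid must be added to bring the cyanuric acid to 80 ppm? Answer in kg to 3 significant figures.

Volume: 1030 m³ = 1,030,000 L.
After draining 23% and refilling: 82 × 0.77 + 1 × 0.23 = 63.37 ppm.
Deficit to target: 80 − 63.37 = 16.63 mg/L.
Mass: 16.63 mg/L × 1,030,000 L = 17,130 g cyanuric acid.

17.1 kg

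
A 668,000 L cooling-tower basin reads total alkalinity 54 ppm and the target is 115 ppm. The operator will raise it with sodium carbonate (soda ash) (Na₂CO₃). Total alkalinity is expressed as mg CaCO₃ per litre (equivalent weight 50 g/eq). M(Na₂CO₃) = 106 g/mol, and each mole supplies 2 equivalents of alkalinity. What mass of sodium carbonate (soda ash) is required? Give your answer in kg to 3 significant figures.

Alkalinity to add: (115 − 54) = 61 mg/L as CaCO₃ × 668,000 L = 40,750 g as CaCO₃.
Equivalents: 40,750 g ÷ 50 g/eq = 815 eq.
Each mole of Na₂CO₃ supplies 2 eq, so 815 / 2 = 407.5 mol.
Mass: 407.5 mol × 106 g/mol = 43,190 g.

43.2 kg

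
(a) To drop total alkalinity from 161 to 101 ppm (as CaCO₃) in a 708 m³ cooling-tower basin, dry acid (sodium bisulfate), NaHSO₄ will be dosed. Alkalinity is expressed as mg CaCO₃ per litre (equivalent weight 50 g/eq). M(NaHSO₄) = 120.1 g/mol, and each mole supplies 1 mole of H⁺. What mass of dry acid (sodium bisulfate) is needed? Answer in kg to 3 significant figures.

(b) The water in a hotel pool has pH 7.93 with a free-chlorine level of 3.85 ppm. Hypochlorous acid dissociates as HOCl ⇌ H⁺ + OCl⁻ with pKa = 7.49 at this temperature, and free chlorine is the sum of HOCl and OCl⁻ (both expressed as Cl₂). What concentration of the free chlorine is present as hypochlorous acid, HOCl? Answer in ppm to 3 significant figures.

(a) 102 kg; (b) 1.03 ppm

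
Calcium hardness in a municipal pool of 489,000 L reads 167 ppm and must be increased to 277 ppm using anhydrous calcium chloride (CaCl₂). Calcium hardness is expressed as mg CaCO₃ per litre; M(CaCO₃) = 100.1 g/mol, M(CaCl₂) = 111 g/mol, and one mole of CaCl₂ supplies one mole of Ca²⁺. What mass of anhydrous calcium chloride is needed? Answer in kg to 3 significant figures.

59.6 kg

Hardness to add: (277 − 167) = 110 mg/L as CaCO₃ × 489,000 L = 53,790 g as CaCO₃.
Moles of Ca²⁺ (1 mol Ca²⁺ ≡ 1 mol CaCO₃): 53,790 / 100.1 g/mol = 537.4 mol.
Mass of CaCl₂: 537.4 × 111 = 59,650 g.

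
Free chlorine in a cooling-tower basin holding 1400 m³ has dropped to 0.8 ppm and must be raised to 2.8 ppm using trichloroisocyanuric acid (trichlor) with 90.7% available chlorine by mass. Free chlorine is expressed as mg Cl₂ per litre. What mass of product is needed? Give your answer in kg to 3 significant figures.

Volume: 1400 m³ = 1,400,000 L.
Chlorine deficit: 2.8 − 0.8 = 2 ppm = 2 mg/L as Cl₂.
Cl₂ equivalent needed: 2 mg/L × 1,400,000 L = 2,800,000 mg = 2800 g.
Product at 90.7% available chlorine: 2800 / 0.907 = 3087 g.

3.09 kg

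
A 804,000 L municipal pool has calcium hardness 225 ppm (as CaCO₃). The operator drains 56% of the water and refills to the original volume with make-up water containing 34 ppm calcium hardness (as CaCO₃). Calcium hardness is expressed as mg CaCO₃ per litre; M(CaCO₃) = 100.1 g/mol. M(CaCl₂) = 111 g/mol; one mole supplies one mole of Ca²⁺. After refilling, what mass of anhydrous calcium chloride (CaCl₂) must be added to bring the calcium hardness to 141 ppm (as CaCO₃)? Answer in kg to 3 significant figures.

20.5 kg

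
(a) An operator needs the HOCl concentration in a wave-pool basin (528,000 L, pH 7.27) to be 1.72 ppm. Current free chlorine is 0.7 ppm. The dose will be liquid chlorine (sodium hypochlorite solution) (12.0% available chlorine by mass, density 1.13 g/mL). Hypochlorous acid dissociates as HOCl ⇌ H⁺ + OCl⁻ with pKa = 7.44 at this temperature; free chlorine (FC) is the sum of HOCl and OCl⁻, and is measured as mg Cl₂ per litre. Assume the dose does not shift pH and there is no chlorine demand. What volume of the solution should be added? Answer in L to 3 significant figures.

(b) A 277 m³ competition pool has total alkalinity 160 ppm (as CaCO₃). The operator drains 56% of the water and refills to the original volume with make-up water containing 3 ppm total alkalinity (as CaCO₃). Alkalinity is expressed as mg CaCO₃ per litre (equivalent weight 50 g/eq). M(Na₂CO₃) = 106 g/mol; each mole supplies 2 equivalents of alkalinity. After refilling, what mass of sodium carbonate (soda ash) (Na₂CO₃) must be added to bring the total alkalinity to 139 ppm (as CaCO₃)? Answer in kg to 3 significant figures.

(a) [OCl⁻]/[HOCl] = 10^(pH − pKa) = 10^(7.27 − 7.44) = 0.6761; fraction as HOCl = 1/(1 + 0.6761) = 0.5966.
(a) Free chlorine required for 1.72 ppm HOCl: 1.72 / 0.5966 = 2.883 ppm.
(a) FC to add: 2.883 − 0.7 = 2.183 mg/L as Cl₂.
(a) Cl₂ equivalent: 2.183 mg/L × 528,000 L = 1153 g.
(a) Product at 12.0% available Cl: 1153 / 0.12 = 9605 g.
(a) Volume: 9605 g ÷ 1.13 g/mL = 8500 mL.

(b) Volume: 277 m³ = 277,000 L.
(b) After draining 56% and refilling: 160 × 0.44 + 3 × 0.56 = 72.08 ppm.
(b) Deficit to target: 139 − 72.08 = 66.92 mg/L.
(b) As CaCO₃: 66.92 mg/L × 277,000 L = 18,540 g; ÷ 50 g/eq ÷ 2 = 185.4 mol Na₂CO₃.
(b) Mass: 185.4 × 106 = 19,650 g.

(a) 8.50 L; (b) 19.6 kg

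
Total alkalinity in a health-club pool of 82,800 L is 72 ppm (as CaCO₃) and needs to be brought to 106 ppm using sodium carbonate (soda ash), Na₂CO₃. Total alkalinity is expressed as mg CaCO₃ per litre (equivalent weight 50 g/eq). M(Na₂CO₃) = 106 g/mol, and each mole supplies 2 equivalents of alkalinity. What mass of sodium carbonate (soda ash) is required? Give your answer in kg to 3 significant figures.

2.98 kg

Alkalinity to add: (106 − 72) = 34 mg/L as CaCO₃ × 82,800 L = 2815 g as CaCO₃.
Equivalents: 2815 g ÷ 50 g/eq = 56.3 eq.
Each mole of Na₂CO₃ supplies 2 eq, so 56.3 / 2 = 28.15 mol.
Mass: 28.15 mol × 106 g/mol = 2984 g.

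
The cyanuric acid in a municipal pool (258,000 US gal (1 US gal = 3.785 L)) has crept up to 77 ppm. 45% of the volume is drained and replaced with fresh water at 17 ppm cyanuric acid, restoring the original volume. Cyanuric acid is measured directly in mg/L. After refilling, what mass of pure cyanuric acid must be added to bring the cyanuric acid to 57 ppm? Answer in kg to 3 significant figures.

6.84 kg

Volume: 258,000 US gal × 3.785 L/gal = 976,530 L.
After draining 45% and refilling: 77 × 0.55 + 17 × 0.45 = 50 ppm.
Deficit to target: 57 − 50 = 7 mg/L.
Mass: 7 mg/L × 976,530 L = 6836 g cyanuric acid.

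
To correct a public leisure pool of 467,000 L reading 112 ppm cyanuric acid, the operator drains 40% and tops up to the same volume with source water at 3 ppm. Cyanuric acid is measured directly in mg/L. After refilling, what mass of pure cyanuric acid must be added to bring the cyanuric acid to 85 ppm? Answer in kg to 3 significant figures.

After draining 40% and refilling: 112 × 0.60 + 3 × 0.40 = 68.4 ppm.
Deficit to target: 85 − 68.4 = 16.6 mg/L.
Mass: 16.6 mg/L × 467,000 L = 7752 g cyanuric acid.

7.75 kg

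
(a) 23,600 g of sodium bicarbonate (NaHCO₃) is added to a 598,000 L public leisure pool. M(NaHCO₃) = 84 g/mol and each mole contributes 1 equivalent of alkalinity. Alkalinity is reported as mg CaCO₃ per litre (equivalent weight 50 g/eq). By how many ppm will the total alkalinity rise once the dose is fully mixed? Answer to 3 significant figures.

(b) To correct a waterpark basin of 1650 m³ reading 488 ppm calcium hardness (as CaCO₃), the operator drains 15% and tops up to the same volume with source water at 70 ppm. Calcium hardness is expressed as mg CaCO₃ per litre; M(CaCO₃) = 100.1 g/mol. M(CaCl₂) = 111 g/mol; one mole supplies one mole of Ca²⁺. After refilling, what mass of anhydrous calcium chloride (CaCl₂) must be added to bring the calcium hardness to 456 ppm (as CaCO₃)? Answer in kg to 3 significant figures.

(a) 23.5 ppm; (b) 56.2 kg

(a) Moles of NaHCO₃: 23,600 g ÷ 84 g/mol = 281 mol → 281 eq of alkalinity.
(a) As CaCO₃: 281 eq × 50 g/eq = 14,050 g.
(a) Rise: 14,050 g / 598,000 L × 1000 = 23.49 mg/L.

(b) Volume: 1650 m³ = 1,650,000 L.
(b) After draining 15% and refilling: 488 × 0.85 + 70 × 0.15 = 425.3 ppm.
(b) Deficit to target: 456 − 425.3 = 30.7 mg/L.
(b) As CaCO₃: 30.7 mg/L × 1,650,000 L = 50,650 g; ÷ 100.1 = 506 mol Ca²⁺.
(b) Mass: 506 × 111 = 56,170 g.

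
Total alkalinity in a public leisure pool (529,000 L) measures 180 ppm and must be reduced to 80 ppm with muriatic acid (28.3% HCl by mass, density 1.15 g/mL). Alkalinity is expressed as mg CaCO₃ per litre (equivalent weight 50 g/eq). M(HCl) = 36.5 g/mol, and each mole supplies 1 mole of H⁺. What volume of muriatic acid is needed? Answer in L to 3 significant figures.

119 L

Alkalinity to neutralize: (180 − 80) = 100 mg/L as CaCO₃ × 529,000 L = 52,900 g as CaCO₃.
Equivalents of H⁺ required: 52,900 ÷ 50 g/eq = 1058 eq = 1058 mol HCl.
Mass of HCl: 1058 × 36.5 = 38,620 g.
Mass of 28.3% solution: 38,620 / 0.283 = 136,500 g.
Volume: 136,500 g ÷ 1.15 g/mL = 118,700 mL.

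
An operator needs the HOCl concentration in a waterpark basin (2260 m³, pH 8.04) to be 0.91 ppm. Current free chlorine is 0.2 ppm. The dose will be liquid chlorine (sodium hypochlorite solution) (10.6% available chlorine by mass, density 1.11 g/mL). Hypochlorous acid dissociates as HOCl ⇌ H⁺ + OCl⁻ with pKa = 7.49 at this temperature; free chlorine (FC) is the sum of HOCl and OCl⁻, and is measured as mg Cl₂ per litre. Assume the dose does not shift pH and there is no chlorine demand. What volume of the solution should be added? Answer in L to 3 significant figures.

75.7 L

Volume: 2260 m³ = 2,260,000 L.
[OCl⁻]/[HOCl] = 10^(pH − pKa) = 10^(8.04 − 7.49) = 3.548; fraction as HOCl = 1/(1 + 3.548) = 0.2199.
Free chlorine required for 0.91 ppm HOCl: 0.91 / 0.2199 = 4.139 ppm.
FC to add: 4.139 − 0.2 = 3.939 mg/L as Cl₂.
Cl₂ equivalent: 3.939 mg/L × 2,260,000 L = 8902 g.
Product at 10.6% available Cl: 8902 / 0.106 = 83,980 g.
Volume: 83,980 g ÷ 1.11 g/mL = 75,660 mL.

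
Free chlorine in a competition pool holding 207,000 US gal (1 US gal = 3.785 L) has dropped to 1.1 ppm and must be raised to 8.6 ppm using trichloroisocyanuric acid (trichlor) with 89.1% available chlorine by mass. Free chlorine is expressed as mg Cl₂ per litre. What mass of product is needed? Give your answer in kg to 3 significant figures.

Volume: 207,000 US gal × 3.785 L/gal = 783,495 L.
Chlorine deficit: 8.6 − 1.1 = 7.5 ppm = 7.5 mg/L as Cl₂.
Cl₂ equivalent needed: 7.5 mg/L × 783,495 L = 5,876,000 mg = 5876 g.
Product at 89.1% available chlorine: 5876 / 0.891 = 6595 g.

6.60 kg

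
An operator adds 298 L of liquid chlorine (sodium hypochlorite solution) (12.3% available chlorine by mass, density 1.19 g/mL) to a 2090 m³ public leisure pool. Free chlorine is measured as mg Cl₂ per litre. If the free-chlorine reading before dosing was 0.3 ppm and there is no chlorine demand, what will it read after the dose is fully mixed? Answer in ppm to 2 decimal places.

Volume: 2090 m³ = 2,090,000 L.
Mass of solution: 298 L × 1000 mL/L × 1.19 g/mL = 354,600 g.
Available chlorine delivered: 354,600 g × 0.123 = 43,620 g as Cl₂.
Concentration rise: 43,620 g / 2,090,000 L = 20.87 mg/L = 20.87 ppm.
Final FC: 0.3 + 20.87 = 21.17 ppm.

21.17 ppm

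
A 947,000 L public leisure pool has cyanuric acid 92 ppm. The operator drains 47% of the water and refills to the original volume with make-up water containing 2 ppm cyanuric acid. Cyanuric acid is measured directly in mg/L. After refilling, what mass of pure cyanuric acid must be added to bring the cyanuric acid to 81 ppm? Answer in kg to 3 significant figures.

29.6 kg

After draining 47% and refilling: 92 × 0.53 + 2 × 0.47 = 49.7 ppm.
Deficit to target: 81 − 49.7 = 31.3 mg/L.
Mass: 31.3 mg/L × 947,000 L = 29,640 g cyanuric acid.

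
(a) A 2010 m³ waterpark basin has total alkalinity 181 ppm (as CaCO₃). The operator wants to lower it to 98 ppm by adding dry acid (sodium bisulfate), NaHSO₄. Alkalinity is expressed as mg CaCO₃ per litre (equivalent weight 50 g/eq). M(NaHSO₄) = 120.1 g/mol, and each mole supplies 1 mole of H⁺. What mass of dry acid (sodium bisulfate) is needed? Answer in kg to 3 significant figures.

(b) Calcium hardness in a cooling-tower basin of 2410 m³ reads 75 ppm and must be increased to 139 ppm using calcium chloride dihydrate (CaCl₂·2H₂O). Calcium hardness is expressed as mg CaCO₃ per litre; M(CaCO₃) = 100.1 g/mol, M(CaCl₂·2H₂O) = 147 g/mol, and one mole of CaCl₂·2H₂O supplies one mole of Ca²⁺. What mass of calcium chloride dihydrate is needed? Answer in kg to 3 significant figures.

(a) 401 kg; (b) 227 kg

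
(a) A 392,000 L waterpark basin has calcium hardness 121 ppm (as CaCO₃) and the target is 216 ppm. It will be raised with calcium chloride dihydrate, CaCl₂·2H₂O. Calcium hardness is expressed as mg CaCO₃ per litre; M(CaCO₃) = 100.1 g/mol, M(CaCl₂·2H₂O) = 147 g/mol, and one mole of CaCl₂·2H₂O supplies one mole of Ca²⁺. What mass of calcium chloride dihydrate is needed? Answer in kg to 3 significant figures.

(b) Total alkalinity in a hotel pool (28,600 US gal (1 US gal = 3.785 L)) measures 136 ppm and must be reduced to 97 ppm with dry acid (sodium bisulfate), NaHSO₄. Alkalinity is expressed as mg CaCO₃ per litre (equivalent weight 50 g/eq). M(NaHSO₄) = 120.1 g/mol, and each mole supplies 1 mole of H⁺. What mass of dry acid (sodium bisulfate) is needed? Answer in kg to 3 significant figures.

(a) 54.7 kg; (b) 10.1 kg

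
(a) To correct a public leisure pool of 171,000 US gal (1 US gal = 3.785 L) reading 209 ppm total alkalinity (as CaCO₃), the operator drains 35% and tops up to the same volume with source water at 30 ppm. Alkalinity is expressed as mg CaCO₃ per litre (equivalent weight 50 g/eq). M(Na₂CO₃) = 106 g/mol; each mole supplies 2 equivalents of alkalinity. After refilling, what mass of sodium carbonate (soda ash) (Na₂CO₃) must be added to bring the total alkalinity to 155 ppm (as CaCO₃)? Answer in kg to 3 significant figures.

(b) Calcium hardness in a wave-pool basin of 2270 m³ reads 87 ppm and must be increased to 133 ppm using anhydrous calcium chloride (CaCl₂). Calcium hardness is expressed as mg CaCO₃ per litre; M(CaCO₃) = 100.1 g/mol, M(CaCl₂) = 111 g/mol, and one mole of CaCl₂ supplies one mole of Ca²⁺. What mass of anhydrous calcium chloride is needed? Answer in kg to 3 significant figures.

(a) Volume: 171,000 US gal × 3.785 L/gal = 647,235 L.
(a) After draining 35% and refilling: 209 × 0.65 + 30 × 0.35 = 146.35 ppm.
(a) Deficit to target: 155 − 146.35 = 8.65 mg/L.
(a) As CaCO₃: 8.65 mg/L × 647,235 L = 5599 g; ÷ 50 g/eq ÷ 2 = 55.99 mol Na₂CO₃.
(a) Mass: 55.99 × 106 = 5934 g.

(b) Volume: 2270 m³ = 2,270,000 L.
(b) Hardness to add: (133 − 87) = 46 mg/L as CaCO₃ × 2,270,000 L = 104,400 g as CaCO₃.
(b) Moles of Ca²⁺ (1 mol Ca²⁺ ≡ 1 mol CaCO₃): 104,400 / 100.1 g/mol = 1043 mol.
(b) Mass of CaCl₂: 1043 × 111 = 115,800 g.

(a) 5.93 kg; (b) 116 kg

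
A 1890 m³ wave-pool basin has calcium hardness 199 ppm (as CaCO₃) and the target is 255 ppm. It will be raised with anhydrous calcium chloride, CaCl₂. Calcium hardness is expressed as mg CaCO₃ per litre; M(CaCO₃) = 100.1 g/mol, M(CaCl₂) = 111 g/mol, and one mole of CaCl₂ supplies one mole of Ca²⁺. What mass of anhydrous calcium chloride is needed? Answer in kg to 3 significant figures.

117 kg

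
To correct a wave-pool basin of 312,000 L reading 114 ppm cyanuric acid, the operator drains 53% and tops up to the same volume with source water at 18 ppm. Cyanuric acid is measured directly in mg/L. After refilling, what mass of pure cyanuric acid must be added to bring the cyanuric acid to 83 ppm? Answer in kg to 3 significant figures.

After draining 53% and refilling: 114 × 0.47 + 18 × 0.53 = 63.12 ppm.
Deficit to target: 83 − 63.12 = 19.88 mg/L.
Mass: 19.88 mg/L × 312,000 L = 6203 g cyanuric acid.

6.20 kg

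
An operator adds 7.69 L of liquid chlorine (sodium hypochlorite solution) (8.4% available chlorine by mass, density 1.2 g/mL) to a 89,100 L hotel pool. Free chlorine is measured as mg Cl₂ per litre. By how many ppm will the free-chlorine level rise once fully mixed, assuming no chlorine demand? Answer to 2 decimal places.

8.70 ppm

Mass of solution: 7.69 L × 1000 mL/L × 1.2 g/mL = 9228 g.
Available chlorine delivered: 9228 g × 0.084 = 775.2 g as Cl₂.
Concentration rise: 775.2 g / 89,100 L = 8.7 mg/L = 8.70 ppm.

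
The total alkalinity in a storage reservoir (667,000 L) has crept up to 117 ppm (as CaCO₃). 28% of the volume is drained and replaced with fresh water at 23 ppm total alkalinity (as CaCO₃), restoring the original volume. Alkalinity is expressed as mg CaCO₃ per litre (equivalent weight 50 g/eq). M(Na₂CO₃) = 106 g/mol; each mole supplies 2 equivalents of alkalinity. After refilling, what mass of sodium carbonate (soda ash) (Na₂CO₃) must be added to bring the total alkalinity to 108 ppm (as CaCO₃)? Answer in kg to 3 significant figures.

After draining 28% and refilling: 117 × 0.72 + 23 × 0.28 = 90.68 ppm.
Deficit to target: 108 − 90.68 = 17.32 mg/L.
As CaCO₃: 17.32 mg/L × 667,000 L = 11,550 g; ÷ 50 g/eq ÷ 2 = 115.5 mol Na₂CO₃.
Mass: 115.5 × 106 = 12,250 g.

12.2 kg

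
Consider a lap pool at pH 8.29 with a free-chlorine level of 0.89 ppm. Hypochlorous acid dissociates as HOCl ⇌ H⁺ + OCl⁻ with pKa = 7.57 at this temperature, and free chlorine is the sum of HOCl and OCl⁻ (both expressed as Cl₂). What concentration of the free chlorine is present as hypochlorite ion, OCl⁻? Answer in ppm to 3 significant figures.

0.748 ppm

[OCl⁻]/[HOCl] = 10^(pH − pKa) = 10^(8.29 − 7.57) = 10^0.72 = 5.248.
Fraction as HOCl = 1 / (1 + 5.248) = 0.16.
OCl⁻ = (1 − 0.16) × 0.89 ppm = 0.7476 ppm.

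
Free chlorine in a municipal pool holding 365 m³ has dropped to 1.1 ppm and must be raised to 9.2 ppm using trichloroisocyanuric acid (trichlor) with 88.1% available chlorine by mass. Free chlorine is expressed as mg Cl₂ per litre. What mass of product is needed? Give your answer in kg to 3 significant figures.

3.36 kg

Volume: 365 m³ = 365,000 L.
Chlorine deficit: 9.2 − 1.1 = 8.1 ppm = 8.1 mg/L as Cl₂.
Cl₂ equivalent needed: 8.1 mg/L × 365,000 L = 2,956,000 mg = 2956 g.
Product at 88.1% available chlorine: 2956 / 0.881 = 3356 g.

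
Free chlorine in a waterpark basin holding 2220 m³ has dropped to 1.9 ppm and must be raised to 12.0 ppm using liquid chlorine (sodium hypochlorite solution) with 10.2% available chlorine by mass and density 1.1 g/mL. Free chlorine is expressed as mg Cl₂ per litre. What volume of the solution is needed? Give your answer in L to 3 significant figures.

200 L

Volume: 2220 m³ = 2,220,000 L.
Chlorine deficit: 12.0 − 1.9 = 10.1 ppm = 10.1 mg/L as Cl₂.
Cl₂ equivalent needed: 10.1 mg/L × 2,220,000 L = 22,420,000 mg = 22,420 g.
Product at 10.2% available chlorine: 22,420 / 0.102 = 219,800 g.
Volume at density 1.1 g/mL: 219,800 g ÷ 1.1 g/mL = 199,800 mL.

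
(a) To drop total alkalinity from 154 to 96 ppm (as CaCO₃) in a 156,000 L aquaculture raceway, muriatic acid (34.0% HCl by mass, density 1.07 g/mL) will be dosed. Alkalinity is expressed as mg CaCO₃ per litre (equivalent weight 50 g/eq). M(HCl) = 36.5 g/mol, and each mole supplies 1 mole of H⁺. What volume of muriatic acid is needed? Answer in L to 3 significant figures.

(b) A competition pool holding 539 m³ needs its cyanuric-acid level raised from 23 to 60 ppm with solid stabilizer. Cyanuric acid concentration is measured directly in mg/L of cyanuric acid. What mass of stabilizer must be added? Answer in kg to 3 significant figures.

(a) 18.2 L; (b) 19.9 kg

(a) Alkalinity to neutralize: (154 − 96) = 58 mg/L as CaCO₃ × 156,000 L = 9048 g as CaCO₃.
(a) Equivalents of H⁺ required: 9048 ÷ 50 g/eq = 181 eq = 181 mol HCl.
(a) Mass of HCl: 181 × 36.5 = 6605 g.
(a) Mass of 34.0% solution: 6605 / 0.34 = 19,430 g.
(a) Volume: 19,430 g ÷ 1.07 g/mL = 18,160 mL.

(b) Volume: 539 m³ = 539,000 L.
(b) CYA to add: (60 − 23) = 37 mg/L × 539,000 L = 19,940 g cyanuric acid.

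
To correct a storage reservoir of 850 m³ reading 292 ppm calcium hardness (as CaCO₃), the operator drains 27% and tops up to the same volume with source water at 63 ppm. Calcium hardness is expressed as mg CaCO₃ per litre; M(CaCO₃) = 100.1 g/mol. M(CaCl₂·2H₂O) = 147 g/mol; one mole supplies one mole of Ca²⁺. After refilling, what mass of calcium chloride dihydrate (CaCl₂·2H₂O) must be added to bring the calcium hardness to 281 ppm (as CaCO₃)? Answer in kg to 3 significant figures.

Volume: 850 m³ = 850,000 L.
After draining 27% and refilling: 292 × 0.73 + 63 × 0.27 = 230.17 ppm.
Deficit to target: 281 − 230.17 = 50.83 mg/L.
As CaCO₃: 50.83 mg/L × 850,000 L = 43,210 g; ÷ 100.1 = 431.6 mol Ca²⁺.
Mass: 431.6 × 147 = 63,450 g.

63.4 kg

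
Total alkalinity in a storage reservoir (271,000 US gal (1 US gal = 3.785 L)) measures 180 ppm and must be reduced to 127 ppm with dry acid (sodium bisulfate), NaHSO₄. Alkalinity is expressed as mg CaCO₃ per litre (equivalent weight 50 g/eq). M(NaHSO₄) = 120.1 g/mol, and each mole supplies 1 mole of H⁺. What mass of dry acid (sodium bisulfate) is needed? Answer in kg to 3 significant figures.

131 kg

Volume: 271,000 US gal × 3.785 L/gal = 1,025,735 L.
Alkalinity to neutralize: (180 − 127) = 53 mg/L as CaCO₃ × 1,025,735 L = 54,360 g as CaCO₃.
Equivalents of H⁺ required: 54,360 ÷ 50 g/eq = 1087 eq = 1087 mol NaHSO₄.
Mass of NaHSO₄: 1087 × 120.1 = 130,600 g.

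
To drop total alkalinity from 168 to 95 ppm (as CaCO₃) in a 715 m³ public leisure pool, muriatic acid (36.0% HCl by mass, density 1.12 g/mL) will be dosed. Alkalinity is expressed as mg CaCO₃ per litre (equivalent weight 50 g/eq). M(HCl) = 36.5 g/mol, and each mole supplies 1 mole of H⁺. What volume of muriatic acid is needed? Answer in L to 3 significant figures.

94.5 L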